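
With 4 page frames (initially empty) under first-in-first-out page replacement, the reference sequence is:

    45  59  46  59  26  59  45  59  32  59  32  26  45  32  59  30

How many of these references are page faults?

45 -> miss, frames [45]
59 -> miss, frames [45, 59]
46 -> miss, frames [45, 59, 46]
59 -> hit
26 -> miss, frames [45, 59, 46, 26]
59 -> hit
45 -> hit
59 -> hit
32 -> miss, evict 45, frames [59, 46, 26, 32]
59 -> hit
32 -> hit
26 -> hit
45 -> miss, evict 59, frames [46, 26, 32, 45]
32 -> hit
59 -> miss, evict 46, frames [26, 32, 45, 59]
30 -> miss, evict 26, frames [32, 45, 59, 30]
Page faults: 8.

8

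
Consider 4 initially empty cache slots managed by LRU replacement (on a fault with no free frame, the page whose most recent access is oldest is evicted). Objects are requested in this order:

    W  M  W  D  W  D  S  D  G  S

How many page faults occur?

5

W: fault, frames [W]
M: fault, frames [W, M]
W: hit
D: fault, frames [M, W, D]
W: hit
D: hit
S: fault, frames [M, W, D, S]
D: hit
G: fault, evict M, frames [W, S, D, G]
S: hit
Page faults: 5.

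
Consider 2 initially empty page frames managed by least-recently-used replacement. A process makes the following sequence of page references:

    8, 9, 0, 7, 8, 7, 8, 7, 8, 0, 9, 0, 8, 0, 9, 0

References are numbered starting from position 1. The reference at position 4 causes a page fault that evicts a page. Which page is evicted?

pos 1: 8 → miss, frames (8)
pos 2: 9 → miss, frames (8 9)
pos 3: 0 → miss, evict 8, frames (9 0)
pos 4: 7 → miss, evict 9, frames (0 7)
At position 4, page 9 is evicted.

9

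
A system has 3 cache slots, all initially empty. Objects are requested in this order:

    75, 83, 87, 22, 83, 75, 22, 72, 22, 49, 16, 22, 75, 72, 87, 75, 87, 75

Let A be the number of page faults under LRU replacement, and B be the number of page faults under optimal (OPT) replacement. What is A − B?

2

Under LRU: F F F F . F . F . F F . F F F . . . → 11 faults.
Under OPT: F F F F . . . F . F F . . F F . . . → 9 faults.
A − B = 11 − 9 = 2.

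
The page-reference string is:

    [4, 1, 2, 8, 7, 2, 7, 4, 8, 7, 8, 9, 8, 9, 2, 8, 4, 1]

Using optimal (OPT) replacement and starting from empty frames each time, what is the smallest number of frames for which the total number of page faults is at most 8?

f=1: 18 faults
f=2: 11 faults
f=3: 9 faults
f=4: 7 faults
f=5: 6 faults
f=6: 6 faults
Smallest f with faults ≤ 8 is 4.

4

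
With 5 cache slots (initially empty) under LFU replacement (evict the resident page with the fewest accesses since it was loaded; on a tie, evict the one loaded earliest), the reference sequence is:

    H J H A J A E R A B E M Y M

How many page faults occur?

9

H -> miss, frames [H]
J -> miss, frames [H, J]
H -> hit
A -> miss, frames [H, J, A]
J -> hit
A -> hit
E -> miss, frames [H, J, A, E]
R -> miss, frames [H, J, A, E, R]
A -> hit
B -> miss, evict E, frames [H, J, A, R, B]
E -> miss, evict R, frames [H, J, A, B, E]
M -> miss, evict B, frames [H, J, A, E, M]
Y -> miss, evict E, frames [H, J, A, M, Y]
M -> hit
Page faults: 9.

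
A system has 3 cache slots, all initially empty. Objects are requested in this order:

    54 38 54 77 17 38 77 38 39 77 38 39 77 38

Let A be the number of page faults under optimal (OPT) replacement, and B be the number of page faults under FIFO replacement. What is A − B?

-2

Under OPT: F F . F F . . . F . . . . . → 5 faults.
Under FIFO: F F . F F . . . F . F . F . → 7 faults.
A − B = 5 − 7 = -2.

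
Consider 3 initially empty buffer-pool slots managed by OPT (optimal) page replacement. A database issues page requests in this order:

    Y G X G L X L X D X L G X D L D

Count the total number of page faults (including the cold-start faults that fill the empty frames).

7

Y -> fault, frames {Y}
G -> fault, frames {Y,G}
X -> fault, frames {Y,G,X}
G -> hit
L -> fault, evict Y, frames {G,X,L}
X -> hit
L -> hit
X -> hit
D -> fault, evict G, frames {X,L,D}
X -> hit
L -> hit
G -> fault, evict L, frames {X,D,G}
X -> hit
D -> hit
L -> fault, evict G, frames {X,D,L}
D -> hit
Page faults: 7.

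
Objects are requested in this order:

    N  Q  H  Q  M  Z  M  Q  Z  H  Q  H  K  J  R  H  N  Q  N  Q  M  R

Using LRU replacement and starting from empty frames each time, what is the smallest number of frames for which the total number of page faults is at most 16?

f=1: 22 faults
f=2: 17 faults
f=3: 14 faults
f=4: 12 faults
f=5: 11 faults
f=6: 10 faults
f=7: 10 faults
f=8: 8 faults
Smallest f with faults ≤ 16 is 3.

3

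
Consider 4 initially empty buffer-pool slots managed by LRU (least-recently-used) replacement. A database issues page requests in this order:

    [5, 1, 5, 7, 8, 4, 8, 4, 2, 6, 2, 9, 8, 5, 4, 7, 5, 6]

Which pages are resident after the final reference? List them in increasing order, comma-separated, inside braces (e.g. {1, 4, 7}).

5 → fault, frames [5]
1 → fault, frames [5, 1]
5 → hit
7 → fault, frames [1, 5, 7]
8 → fault, frames [1, 5, 7, 8]
4 → fault, evict 1, frames [5, 7, 8, 4]
8 → hit
4 → hit
2 → fault, evict 5, frames [7, 8, 4, 2]
6 → fault, evict 7, frames [8, 4, 2, 6]
2 → hit
9 → fault, evict 8, frames [4, 6, 2, 9]
8 → fault, evict 4, frames [6, 2, 9, 8]
5 → fault, evict 6, frames [2, 9, 8, 5]
4 → fault, evict 2, frames [9, 8, 5, 4]
7 → fault, evict 9, frames [8, 5, 4, 7]
5 → hit
6 → fault, evict 8, frames [4, 7, 5, 6]

{4, 5, 6, 7}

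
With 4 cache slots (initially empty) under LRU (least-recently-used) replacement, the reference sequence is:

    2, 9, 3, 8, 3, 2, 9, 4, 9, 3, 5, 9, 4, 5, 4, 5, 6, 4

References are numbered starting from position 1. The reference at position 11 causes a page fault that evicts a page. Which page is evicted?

pos 1: 2 → miss, frames [2]
pos 2: 9 → miss, frames [2, 9]
pos 3: 3 → miss, frames [2, 9, 3]
pos 4: 8 → miss, frames [2, 9, 3, 8]
pos 5: 3 → hit
pos 6: 2 → hit
pos 7: 9 → hit
pos 8: 4 → miss, evict 8, frames [3, 2, 9, 4]
pos 9: 9 → hit
pos 10: 3 → hit
pos 11: 5 → miss, evict 2, frames [4, 9, 3, 5]
At position 11, page 2 is evicted.

2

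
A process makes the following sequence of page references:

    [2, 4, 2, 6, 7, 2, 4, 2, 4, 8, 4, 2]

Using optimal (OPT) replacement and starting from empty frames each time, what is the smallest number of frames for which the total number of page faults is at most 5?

f=1: 12 faults
f=2: 7 faults
f=3: 5 faults
f=4: 5 faults
f=5: 5 faults
Smallest f with faults ≤ 5 is 3.

3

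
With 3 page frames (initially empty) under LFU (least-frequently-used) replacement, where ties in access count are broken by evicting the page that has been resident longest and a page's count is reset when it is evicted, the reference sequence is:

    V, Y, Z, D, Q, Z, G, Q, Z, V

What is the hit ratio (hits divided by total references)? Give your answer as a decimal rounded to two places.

V -> fault, frames (V)
Y -> fault, frames (V Y)
Z -> fault, frames (V Y Z)
D -> fault, evict V, frames (Y Z D)
Q -> fault, evict Y, frames (Z D Q)
Z -> hit
G -> fault, evict D, frames (Z Q G)
Q -> hit
Z -> hit
V -> fault, evict G, frames (Z Q V)
Hits: 3 of 10 references → 3/10 = 0.3000.

0.30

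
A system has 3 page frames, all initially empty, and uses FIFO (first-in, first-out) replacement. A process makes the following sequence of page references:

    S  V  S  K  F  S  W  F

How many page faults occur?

S → miss, frames (S)
V → miss, frames (S V)
S → hit
K → miss, frames (S V K)
F → miss, evict S, frames (V K F)
S → miss, evict V, frames (K F S)
W → miss, evict K, frames (F S W)
F → hit
Page faults: 6.

6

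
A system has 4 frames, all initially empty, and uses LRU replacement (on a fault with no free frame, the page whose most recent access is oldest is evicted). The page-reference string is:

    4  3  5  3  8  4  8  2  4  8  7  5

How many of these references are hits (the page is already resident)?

4 → miss, frames (4)
3 → miss, frames (4 3)
5 → miss, frames (4 3 5)
3 → hit
8 → miss, frames (4 5 3 8)
4 → hit
8 → hit
2 → miss, evict 5, frames (3 4 8 2)
4 → hit
8 → hit
7 → miss, evict 3, frames (2 4 8 7)
5 → miss, evict 2, frames (4 8 7 5)
Hits: 5.

5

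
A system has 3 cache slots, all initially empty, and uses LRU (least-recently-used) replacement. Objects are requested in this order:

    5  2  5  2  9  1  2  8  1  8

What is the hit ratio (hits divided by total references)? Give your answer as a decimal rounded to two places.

0.50

5 → fault, frames {5}
2 → fault, frames {5,2}
5 → hit
2 → hit
9 → fault, frames {5,2,9}
1 → fault, evict 5, frames {2,9,1}
2 → hit
8 → fault, evict 9, frames {1,2,8}
1 → hit
8 → hit
Hits: 5 of 10 references → 5/10 = 0.5000.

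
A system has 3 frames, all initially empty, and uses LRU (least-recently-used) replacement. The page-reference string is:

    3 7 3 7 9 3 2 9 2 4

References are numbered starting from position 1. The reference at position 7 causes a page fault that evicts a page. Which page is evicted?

7

pos 1: 3 → fault, frames {3}
pos 2: 7 → fault, frames {3,7}
pos 3: 3 → hit
pos 4: 7 → hit
pos 5: 9 → fault, frames {3,7,9}
pos 6: 3 → hit
pos 7: 2 → fault, evict 7, frames {9,3,2}
At position 7, page 7 is evicted.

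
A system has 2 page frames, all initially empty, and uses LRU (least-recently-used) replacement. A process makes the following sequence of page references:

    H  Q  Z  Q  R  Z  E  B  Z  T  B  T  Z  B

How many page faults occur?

12

H: fault, frames {H}
Q: fault, frames {H,Q}
Z: fault, evict H, frames {Q,Z}
Q: hit
R: fault, evict Z, frames {Q,R}
Z: fault, evict Q, frames {R,Z}
E: fault, evict R, frames {Z,E}
B: fault, evict Z, frames {E,B}
Z: fault, evict E, frames {B,Z}
T: fault, evict B, frames {Z,T}
B: fault, evict Z, frames {T,B}
T: hit
Z: fault, evict B, frames {T,Z}
B: fault, evict T, frames {Z,B}
Page faults: 12.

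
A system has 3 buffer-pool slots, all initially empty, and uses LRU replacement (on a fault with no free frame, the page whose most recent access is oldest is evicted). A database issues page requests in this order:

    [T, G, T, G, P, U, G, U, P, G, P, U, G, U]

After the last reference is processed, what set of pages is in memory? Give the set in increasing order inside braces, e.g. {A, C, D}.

T: fault, frames [T]
G: fault, frames [T, G]
T: hit
G: hit
P: fault, frames [T, G, P]
U: fault, evict T, frames [G, P, U]
G: hit
U: hit
P: hit
G: hit
P: hit
U: hit
G: hit
U: hit

{G, P, U}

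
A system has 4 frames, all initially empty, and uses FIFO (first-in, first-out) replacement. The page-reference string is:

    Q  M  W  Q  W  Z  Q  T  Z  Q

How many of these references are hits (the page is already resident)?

4

Q -> fault, frames [Q]
M -> fault, frames [Q, M]
W -> fault, frames [Q, M, W]
Q -> hit
W -> hit
Z -> fault, frames [Q, M, W, Z]
Q -> hit
T -> fault, evict Q, frames [M, W, Z, T]
Z -> hit
Q -> fault, evict M, frames [W, Z, T, Q]
Hits: 4.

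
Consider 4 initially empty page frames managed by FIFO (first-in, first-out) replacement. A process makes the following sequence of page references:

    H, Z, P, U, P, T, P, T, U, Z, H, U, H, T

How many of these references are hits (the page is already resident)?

8

H → miss, frames {H}
Z → miss, frames {H,Z}
P → miss, frames {H,Z,P}
U → miss, frames {H,Z,P,U}
P → hit
T → miss, evict H, frames {Z,P,U,T}
P → hit
T → hit
U → hit
Z → hit
H → miss, evict Z, frames {P,U,T,H}
U → hit
H → hit
T → hit
Hits: 8.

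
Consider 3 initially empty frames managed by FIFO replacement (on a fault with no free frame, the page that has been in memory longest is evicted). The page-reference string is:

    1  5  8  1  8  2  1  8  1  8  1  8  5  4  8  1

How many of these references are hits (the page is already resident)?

7

1 -> miss, frames [1]
5 -> miss, frames [1, 5]
8 -> miss, frames [1, 5, 8]
1 -> hit
8 -> hit
2 -> miss, evict 1, frames [5, 8, 2]
1 -> miss, evict 5, frames [8, 2, 1]
8 -> hit
1 -> hit
8 -> hit
1 -> hit
8 -> hit
5 -> miss, evict 8, frames [2, 1, 5]
4 -> miss, evict 2, frames [1, 5, 4]
8 -> miss, evict 1, frames [5, 4, 8]
1 -> miss, evict 5, frames [4, 8, 1]
Hits: 7.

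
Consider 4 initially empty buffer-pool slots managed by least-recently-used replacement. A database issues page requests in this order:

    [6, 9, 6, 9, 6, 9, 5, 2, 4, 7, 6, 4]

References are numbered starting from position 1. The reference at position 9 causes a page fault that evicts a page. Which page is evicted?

pos 1: 6 → miss, frames {6}
pos 2: 9 → miss, frames {6,9}
pos 3: 6 → hit
pos 4: 9 → hit
pos 5: 6 → hit
pos 6: 9 → hit
pos 7: 5 → miss, frames {6,9,5}
pos 8: 2 → miss, frames {6,9,5,2}
pos 9: 4 → miss, evict 6, frames {9,5,2,4}
At position 9, page 6 is evicted.

6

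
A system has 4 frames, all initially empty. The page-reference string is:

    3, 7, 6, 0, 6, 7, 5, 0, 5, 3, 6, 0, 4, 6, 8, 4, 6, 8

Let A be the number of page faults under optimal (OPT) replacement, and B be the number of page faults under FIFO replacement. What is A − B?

-2

Under OPT: F F F F . . F . . . . . F . F . . . → 7 faults.
Under FIFO: F F F F . . F . . F . . F F F . . . → 9 faults.
A − B = 7 − 9 = -2.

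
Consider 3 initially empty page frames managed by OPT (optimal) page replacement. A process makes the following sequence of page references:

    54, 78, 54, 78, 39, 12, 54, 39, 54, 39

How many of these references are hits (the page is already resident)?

54: fault, frames (54)
78: fault, frames (54 78)
54: hit
78: hit
39: fault, frames (54 78 39)
12: fault, evict 78, frames (54 39 12)
54: hit
39: hit
54: hit
39: hit
Hits: 6.

6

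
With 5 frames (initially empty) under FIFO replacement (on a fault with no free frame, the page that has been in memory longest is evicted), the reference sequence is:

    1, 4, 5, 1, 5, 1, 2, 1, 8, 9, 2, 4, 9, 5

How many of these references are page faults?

6

1 -> fault, frames {1}
4 -> fault, frames {1,4}
5 -> fault, frames {1,4,5}
1 -> hit
5 -> hit
1 -> hit
2 -> fault, frames {1,4,5,2}
1 -> hit
8 -> fault, frames {1,4,5,2,8}
9 -> fault, evict 1, frames {4,5,2,8,9}
2 -> hit
4 -> hit
9 -> hit
5 -> hit
Page faults: 6.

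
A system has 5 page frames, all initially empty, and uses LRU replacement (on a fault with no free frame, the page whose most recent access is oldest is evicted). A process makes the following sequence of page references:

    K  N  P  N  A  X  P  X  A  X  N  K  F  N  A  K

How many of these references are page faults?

6

K → fault, frames (K)
N → fault, frames (K N)
P → fault, frames (K N P)
N → hit
A → fault, frames (K P N A)
X → fault, frames (K P N A X)
P → hit
X → hit
A → hit
X → hit
N → hit
K → hit
F → fault, evict P, frames (A X N K F)
N → hit
A → hit
K → hit
Page faults: 6.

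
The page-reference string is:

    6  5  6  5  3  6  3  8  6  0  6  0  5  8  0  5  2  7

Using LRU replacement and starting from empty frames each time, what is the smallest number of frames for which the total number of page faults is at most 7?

5

f=1: 18 faults
f=2: 13 faults
f=3: 9 faults
f=4: 8 faults
f=5: 7 faults
f=6: 7 faults
f=7: 7 faults
Smallest f with faults ≤ 7 is 5.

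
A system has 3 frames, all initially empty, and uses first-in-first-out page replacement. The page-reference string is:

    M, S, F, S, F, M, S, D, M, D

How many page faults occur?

M -> fault, frames [M]
S -> fault, frames [M, S]
F -> fault, frames [M, S, F]
S -> hit
F -> hit
M -> hit
S -> hit
D -> fault, evict M, frames [S, F, D]
M -> fault, evict S, frames [F, D, M]
D -> hit
Page faults: 5.

5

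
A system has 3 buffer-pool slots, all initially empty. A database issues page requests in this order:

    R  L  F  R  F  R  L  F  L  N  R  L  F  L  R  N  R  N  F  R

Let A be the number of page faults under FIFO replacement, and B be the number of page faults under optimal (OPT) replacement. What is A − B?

3

Under FIFO: F F F . . . . . . F F F F . . F F . . . → 9 faults.
Under OPT: F F F . . . . . . F . . F . . F . . . . → 6 faults.
A − B = 9 − 6 = 3.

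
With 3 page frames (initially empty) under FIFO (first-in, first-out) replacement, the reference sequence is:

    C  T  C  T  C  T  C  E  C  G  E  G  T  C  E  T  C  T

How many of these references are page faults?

6

C -> fault, frames {C}
T -> fault, frames {C,T}
C -> hit
T -> hit
C -> hit
T -> hit
C -> hit
E -> fault, frames {C,T,E}
C -> hit
G -> fault, evict C, frames {T,E,G}
E -> hit
G -> hit
T -> hit
C -> fault, evict T, frames {E,G,C}
E -> hit
T -> fault, evict E, frames {G,C,T}
C -> hit
T -> hit
Page faults: 6.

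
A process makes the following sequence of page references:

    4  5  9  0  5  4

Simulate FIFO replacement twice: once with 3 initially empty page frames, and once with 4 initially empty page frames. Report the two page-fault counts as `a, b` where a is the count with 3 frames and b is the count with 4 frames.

5, 4

3 frames: F F F F . F → 5 faults.
4 frames: F F F F . . → 4 faults.
4 < 5: adding a frame reduced faults, as is typical.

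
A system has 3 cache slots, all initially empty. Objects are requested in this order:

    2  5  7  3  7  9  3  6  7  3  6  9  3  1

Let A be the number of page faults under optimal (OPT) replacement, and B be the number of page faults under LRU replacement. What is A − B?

-1

Under OPT: F F F F . F . F . . . F . F → 8 faults.
Under LRU: F F F F . F . F F . . F . F → 9 faults.
A − B = 8 − 9 = -1.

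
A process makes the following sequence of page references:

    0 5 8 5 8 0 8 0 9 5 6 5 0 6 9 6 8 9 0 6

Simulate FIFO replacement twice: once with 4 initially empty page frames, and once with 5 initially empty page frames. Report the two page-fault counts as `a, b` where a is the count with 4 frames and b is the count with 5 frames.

4 frames: F F F . . . . . F . F . F . . . . . . . → 6 faults.
5 frames: F F F . . . . . F . F . . . . . . . . . → 5 faults.
5 < 6: adding a frame reduced faults, as is typical.

6, 5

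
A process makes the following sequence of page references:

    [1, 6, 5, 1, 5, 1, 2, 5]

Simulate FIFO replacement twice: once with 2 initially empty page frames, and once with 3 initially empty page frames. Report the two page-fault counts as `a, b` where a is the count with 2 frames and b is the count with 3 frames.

2 frames: F F F F . . F F → 6 faults.
3 frames: F F F . . . F . → 4 faults.
4 < 6: adding a frame reduced faults, as is typical.

6, 4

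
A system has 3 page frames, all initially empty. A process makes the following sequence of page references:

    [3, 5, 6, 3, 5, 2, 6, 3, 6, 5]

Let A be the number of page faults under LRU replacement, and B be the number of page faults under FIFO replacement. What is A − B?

Under LRU: F F F . . F F F . F → 7 faults.
Under FIFO: F F F . . F . F . F → 6 faults.
A − B = 7 − 6 = 1.

1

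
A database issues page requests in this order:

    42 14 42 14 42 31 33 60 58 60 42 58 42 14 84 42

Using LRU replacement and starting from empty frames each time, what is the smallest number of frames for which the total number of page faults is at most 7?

f=1: 16 faults
f=2: 11 faults
f=3: 9 faults
f=4: 9 faults
f=5: 8 faults
f=6: 7 faults
f=7: 7 faults
Smallest f with faults ≤ 7 is 6.

6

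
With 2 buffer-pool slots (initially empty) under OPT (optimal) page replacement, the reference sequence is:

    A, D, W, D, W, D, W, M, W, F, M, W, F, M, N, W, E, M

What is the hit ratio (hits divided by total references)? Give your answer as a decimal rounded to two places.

A: miss, frames (A)
D: miss, frames (A D)
W: miss, evict A, frames (D W)
D: hit
W: hit
D: hit
W: hit
M: miss, evict D, frames (W M)
W: hit
F: miss, evict W, frames (M F)
M: hit
W: miss, evict M, frames (F W)
F: hit
M: miss, evict F, frames (W M)
N: miss, evict M, frames (W N)
W: hit
E: miss, evict N, frames (W E)
M: miss, evict E, frames (W M)
Hits: 8 of 18 references → 8/18 = 0.4444.

0.44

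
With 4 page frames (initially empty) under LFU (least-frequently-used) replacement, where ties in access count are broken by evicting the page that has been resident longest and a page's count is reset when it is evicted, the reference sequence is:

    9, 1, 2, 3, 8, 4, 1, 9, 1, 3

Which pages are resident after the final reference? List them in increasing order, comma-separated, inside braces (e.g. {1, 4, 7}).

{1, 3, 4, 9}

9 -> miss, frames (9)
1 -> miss, frames (9 1)
2 -> miss, frames (9 1 2)
3 -> miss, frames (9 1 2 3)
8 -> miss, evict 9, frames (1 2 3 8)
4 -> miss, evict 1, frames (2 3 8 4)
1 -> miss, evict 2, frames (3 8 4 1)
9 -> miss, evict 3, frames (8 4 1 9)
1 -> hit
3 -> miss, evict 8, frames (4 1 9 3)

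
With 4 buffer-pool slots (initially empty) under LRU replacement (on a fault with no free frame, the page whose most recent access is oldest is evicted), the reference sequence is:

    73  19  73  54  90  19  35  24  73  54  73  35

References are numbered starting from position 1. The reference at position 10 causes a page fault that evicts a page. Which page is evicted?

19

pos 1: 73: miss, frames (73)
pos 2: 19: miss, frames (73 19)
pos 3: 73: hit
pos 4: 54: miss, frames (19 73 54)
pos 5: 90: miss, frames (19 73 54 90)
pos 6: 19: hit
pos 7: 35: miss, evict 73, frames (54 90 19 35)
pos 8: 24: miss, evict 54, frames (90 19 35 24)
pos 9: 73: miss, evict 90, frames (19 35 24 73)
pos 10: 54: miss, evict 19, frames (35 24 73 54)
At position 10, page 19 is evicted.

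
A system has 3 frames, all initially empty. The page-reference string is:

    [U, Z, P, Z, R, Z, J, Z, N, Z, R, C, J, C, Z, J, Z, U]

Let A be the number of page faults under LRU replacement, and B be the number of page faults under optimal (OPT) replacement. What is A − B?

2

Under LRU: F F F . F . F . F . F F F . F . . F → 11 faults.
Under OPT: F F F . F . F . F . . F F . . . . F → 9 faults.
A − B = 11 − 9 = 2.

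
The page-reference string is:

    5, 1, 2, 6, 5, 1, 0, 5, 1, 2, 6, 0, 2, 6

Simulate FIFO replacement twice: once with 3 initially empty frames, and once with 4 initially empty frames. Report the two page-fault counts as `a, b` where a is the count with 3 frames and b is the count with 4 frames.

3 frames: F F F F F F F . . F F . . . → 9 faults.
4 frames: F F F F . . F F F F F F . . → 10 faults.
10 > 9: adding a frame increased faults — Belady's anomaly.

9, 10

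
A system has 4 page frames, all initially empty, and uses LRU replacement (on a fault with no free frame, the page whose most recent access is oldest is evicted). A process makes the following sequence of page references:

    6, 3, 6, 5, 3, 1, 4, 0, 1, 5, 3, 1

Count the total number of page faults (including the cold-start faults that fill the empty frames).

8

6 -> miss, frames (6)
3 -> miss, frames (6 3)
6 -> hit
5 -> miss, frames (3 6 5)
3 -> hit
1 -> miss, frames (6 5 3 1)
4 -> miss, evict 6, frames (5 3 1 4)
0 -> miss, evict 5, frames (3 1 4 0)
1 -> hit
5 -> miss, evict 3, frames (4 0 1 5)
3 -> miss, evict 4, frames (0 1 5 3)
1 -> hit
Page faults: 8.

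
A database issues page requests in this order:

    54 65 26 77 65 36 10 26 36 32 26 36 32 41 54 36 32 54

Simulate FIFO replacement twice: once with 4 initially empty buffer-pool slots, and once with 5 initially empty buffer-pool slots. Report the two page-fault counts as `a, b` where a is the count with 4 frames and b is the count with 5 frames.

4 frames: F F F F . F F . . F F . . F F F F . → 12 faults.
5 frames: F F F F . F F . . F . . . F F . . . → 9 faults.
9 < 12: adding a frame reduced faults, as is typical.

12, 9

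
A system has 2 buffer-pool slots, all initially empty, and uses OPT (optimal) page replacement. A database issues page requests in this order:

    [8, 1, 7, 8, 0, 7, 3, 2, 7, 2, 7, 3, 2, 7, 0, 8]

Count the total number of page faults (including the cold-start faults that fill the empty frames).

8 → miss, frames [8]
1 → miss, frames [8, 1]
7 → miss, evict 1, frames [8, 7]
8 → hit
0 → miss, evict 8, frames [7, 0]
7 → hit
3 → miss, evict 0, frames [7, 3]
2 → miss, evict 3, frames [7, 2]
7 → hit
2 → hit
7 → hit
3 → miss, evict 7, frames [2, 3]
2 → hit
7 → miss, evict 3, frames [2, 7]
0 → miss, evict 7, frames [2, 0]
8 → miss, evict 0, frames [2, 8]
Page faults: 10.

10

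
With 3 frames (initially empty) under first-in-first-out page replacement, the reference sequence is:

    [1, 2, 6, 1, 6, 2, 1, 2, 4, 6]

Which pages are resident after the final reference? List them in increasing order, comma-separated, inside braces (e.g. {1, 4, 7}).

{2, 4, 6}

1: miss, frames (1)
2: miss, frames (1 2)
6: miss, frames (1 2 6)
1: hit
6: hit
2: hit
1: hit
2: hit
4: miss, evict 1, frames (2 6 4)
6: hit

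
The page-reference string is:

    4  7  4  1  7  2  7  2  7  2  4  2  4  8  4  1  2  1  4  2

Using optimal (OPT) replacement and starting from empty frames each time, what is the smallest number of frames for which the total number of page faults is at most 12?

f=1: 20 faults
f=2: 9 faults
f=3: 6 faults
f=4: 5 faults
f=5: 5 faults
Smallest f with faults ≤ 12 is 2.

2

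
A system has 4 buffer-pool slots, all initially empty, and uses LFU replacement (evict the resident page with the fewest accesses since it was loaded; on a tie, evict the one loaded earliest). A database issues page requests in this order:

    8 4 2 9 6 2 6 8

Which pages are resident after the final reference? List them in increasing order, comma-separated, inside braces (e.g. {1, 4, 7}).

{2, 6, 8, 9}

8 → miss, frames [8]
4 → miss, frames [8, 4]
2 → miss, frames [8, 4, 2]
9 → miss, frames [8, 4, 2, 9]
6 → miss, evict 8, frames [4, 2, 9, 6]
2 → hit
6 → hit
8 → miss, evict 4, frames [2, 9, 6, 8]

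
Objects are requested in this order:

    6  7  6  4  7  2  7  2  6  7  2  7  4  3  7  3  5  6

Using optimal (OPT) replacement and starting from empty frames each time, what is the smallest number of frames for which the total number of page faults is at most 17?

2

f=1: 18 faults
f=2: 10 faults
f=3: 7 faults
f=4: 6 faults
f=5: 6 faults
f=6: 6 faults
Smallest f with faults ≤ 17 is 2.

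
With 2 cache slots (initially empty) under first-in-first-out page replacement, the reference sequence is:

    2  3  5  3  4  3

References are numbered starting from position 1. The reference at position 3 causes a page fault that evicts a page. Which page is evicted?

pos 1: 2: miss, frames {2}
pos 2: 3: miss, frames {2,3}
pos 3: 5: miss, evict 2, frames {3,5}
At position 3, page 2 is evicted.

2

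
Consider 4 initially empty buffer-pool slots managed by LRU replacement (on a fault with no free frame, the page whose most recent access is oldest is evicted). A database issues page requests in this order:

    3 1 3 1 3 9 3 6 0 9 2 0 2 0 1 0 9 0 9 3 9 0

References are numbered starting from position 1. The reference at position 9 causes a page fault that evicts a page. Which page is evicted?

pos 1: 3 -> miss, frames (3)
pos 2: 1 -> miss, frames (3 1)
pos 3: 3 -> hit
pos 4: 1 -> hit
pos 5: 3 -> hit
pos 6: 9 -> miss, frames (1 3 9)
pos 7: 3 -> hit
pos 8: 6 -> miss, frames (1 9 3 6)
pos 9: 0 -> miss, evict 1, frames (9 3 6 0)
At position 9, page 1 is evicted.

1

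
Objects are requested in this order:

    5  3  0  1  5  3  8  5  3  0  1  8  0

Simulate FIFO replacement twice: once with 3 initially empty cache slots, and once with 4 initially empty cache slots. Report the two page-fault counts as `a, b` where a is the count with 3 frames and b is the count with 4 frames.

9, 10

3 frames: F F F F F F F . . F F . . → 9 faults.
4 frames: F F F F . . F F F F F F . → 10 faults.
10 > 9: adding a frame increased faults — Belady's anomaly.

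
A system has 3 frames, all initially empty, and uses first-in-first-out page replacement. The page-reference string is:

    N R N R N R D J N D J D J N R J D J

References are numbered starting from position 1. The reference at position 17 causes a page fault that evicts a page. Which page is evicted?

pos 1: N: miss, frames {N}
pos 2: R: miss, frames {N,R}
pos 3: N: hit
pos 4: R: hit
pos 5: N: hit
pos 6: R: hit
pos 7: D: miss, frames {N,R,D}
pos 8: J: miss, evict N, frames {R,D,J}
pos 9: N: miss, evict R, frames {D,J,N}
pos 10: D: hit
pos 11: J: hit
pos 12: D: hit
pos 13: J: hit
pos 14: N: hit
pos 15: R: miss, evict D, frames {J,N,R}
pos 16: J: hit
pos 17: D: miss, evict J, frames {N,R,D}
At position 17, page J is evicted.

J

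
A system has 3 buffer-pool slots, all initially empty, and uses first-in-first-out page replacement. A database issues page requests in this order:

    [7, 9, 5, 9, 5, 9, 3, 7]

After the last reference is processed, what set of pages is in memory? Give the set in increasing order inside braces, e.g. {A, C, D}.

{3, 5, 7}

7: miss, frames [7]
9: miss, frames [7, 9]
5: miss, frames [7, 9, 5]
9: hit
5: hit
9: hit
3: miss, evict 7, frames [9, 5, 3]
7: miss, evict 9, frames [5, 3, 7]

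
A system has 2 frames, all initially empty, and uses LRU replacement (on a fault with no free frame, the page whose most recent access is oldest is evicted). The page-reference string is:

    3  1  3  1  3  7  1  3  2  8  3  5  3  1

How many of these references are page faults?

10

3 → miss, frames {3}
1 → miss, frames {3,1}
3 → hit
1 → hit
3 → hit
7 → miss, evict 1, frames {3,7}
1 → miss, evict 3, frames {7,1}
3 → miss, evict 7, frames {1,3}
2 → miss, evict 1, frames {3,2}
8 → miss, evict 3, frames {2,8}
3 → miss, evict 2, frames {8,3}
5 → miss, evict 8, frames {3,5}
3 → hit
1 → miss, evict 5, frames {3,1}
Page faults: 10.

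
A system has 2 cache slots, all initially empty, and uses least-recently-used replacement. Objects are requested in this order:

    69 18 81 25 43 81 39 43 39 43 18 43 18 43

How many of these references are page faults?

69 -> miss, frames [69]
18 -> miss, frames [69, 18]
81 -> miss, evict 69, frames [18, 81]
25 -> miss, evict 18, frames [81, 25]
43 -> miss, evict 81, frames [25, 43]
81 -> miss, evict 25, frames [43, 81]
39 -> miss, evict 43, frames [81, 39]
43 -> miss, evict 81, frames [39, 43]
39 -> hit
43 -> hit
18 -> miss, evict 39, frames [43, 18]
43 -> hit
18 -> hit
43 -> hit
Page faults: 9.

9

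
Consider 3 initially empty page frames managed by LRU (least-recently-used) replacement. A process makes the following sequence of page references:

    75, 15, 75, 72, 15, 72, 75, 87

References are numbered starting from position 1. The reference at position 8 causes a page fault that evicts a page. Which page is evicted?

pos 1: 75: fault, frames (75)
pos 2: 15: fault, frames (75 15)
pos 3: 75: hit
pos 4: 72: fault, frames (15 75 72)
pos 5: 15: hit
pos 6: 72: hit
pos 7: 75: hit
pos 8: 87: fault, evict 15, frames (72 75 87)
At position 8, page 15 is evicted.

15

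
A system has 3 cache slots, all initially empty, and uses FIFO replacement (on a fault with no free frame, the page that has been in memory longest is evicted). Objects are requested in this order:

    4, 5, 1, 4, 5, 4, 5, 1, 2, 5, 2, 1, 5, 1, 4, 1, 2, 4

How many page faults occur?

5

4 → miss, frames {4}
5 → miss, frames {4,5}
1 → miss, frames {4,5,1}
4 → hit
5 → hit
4 → hit
5 → hit
1 → hit
2 → miss, evict 4, frames {5,1,2}
5 → hit
2 → hit
1 → hit
5 → hit
1 → hit
4 → miss, evict 5, frames {1,2,4}
1 → hit
2 → hit
4 → hit
Page faults: 5.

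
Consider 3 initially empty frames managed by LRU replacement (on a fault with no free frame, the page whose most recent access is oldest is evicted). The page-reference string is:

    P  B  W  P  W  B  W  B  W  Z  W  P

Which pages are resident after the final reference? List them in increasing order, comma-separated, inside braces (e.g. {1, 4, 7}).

P -> fault, frames (P)
B -> fault, frames (P B)
W -> fault, frames (P B W)
P -> hit
W -> hit
B -> hit
W -> hit
B -> hit
W -> hit
Z -> fault, evict P, frames (B W Z)
W -> hit
P -> fault, evict B, frames (Z W P)

{P, W, Z}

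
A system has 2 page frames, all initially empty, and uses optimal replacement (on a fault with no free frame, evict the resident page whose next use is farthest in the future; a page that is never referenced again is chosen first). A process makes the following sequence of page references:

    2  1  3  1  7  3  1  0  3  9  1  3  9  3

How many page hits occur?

2 → fault, frames [2]
1 → fault, frames [2, 1]
3 → fault, evict 2, frames [1, 3]
1 → hit
7 → fault, evict 1, frames [3, 7]
3 → hit
1 → fault, evict 7, frames [3, 1]
0 → fault, evict 1, frames [3, 0]
3 → hit
9 → fault, evict 0, frames [3, 9]
1 → fault, evict 9, frames [3, 1]
3 → hit
9 → fault, evict 1, frames [3, 9]
3 → hit
Hits: 5.

5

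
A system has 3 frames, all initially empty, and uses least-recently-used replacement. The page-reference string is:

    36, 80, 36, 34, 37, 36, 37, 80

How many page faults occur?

36 → miss, frames (36)
80 → miss, frames (36 80)
36 → hit
34 → miss, frames (80 36 34)
37 → miss, evict 80, frames (36 34 37)
36 → hit
37 → hit
80 → miss, evict 34, frames (36 37 80)
Page faults: 5.

5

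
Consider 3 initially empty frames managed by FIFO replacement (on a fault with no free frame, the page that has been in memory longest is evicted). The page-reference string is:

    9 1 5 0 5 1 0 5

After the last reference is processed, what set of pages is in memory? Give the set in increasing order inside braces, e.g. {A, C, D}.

{0, 1, 5}

9: fault, frames {9}
1: fault, frames {9,1}
5: fault, frames {9,1,5}
0: fault, evict 9, frames {1,5,0}
5: hit
1: hit
0: hit
5: hit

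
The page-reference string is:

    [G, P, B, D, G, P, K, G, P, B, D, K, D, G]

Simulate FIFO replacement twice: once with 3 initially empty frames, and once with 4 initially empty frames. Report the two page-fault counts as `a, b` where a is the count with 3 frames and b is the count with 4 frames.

10, 11

3 frames: F F F F F F F . . F F . . F → 10 faults.
4 frames: F F F F . . F F F F F F . F → 11 faults.
11 > 10: adding a frame increased faults — Belady's anomaly.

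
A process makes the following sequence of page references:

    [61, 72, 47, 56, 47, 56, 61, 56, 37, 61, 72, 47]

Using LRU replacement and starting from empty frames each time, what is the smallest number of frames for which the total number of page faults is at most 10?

f=1: 12 faults
f=2: 9 faults
f=3: 8 faults
f=4: 7 faults
f=5: 5 faults
Smallest f with faults ≤ 10 is 2.

2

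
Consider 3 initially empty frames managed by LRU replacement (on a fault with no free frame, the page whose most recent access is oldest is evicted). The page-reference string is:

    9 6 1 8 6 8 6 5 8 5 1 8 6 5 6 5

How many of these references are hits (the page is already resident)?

9 → fault, frames {9}
6 → fault, frames {9,6}
1 → fault, frames {9,6,1}
8 → fault, evict 9, frames {6,1,8}
6 → hit
8 → hit
6 → hit
5 → fault, evict 1, frames {8,6,5}
8 → hit
5 → hit
1 → fault, evict 6, frames {8,5,1}
8 → hit
6 → fault, evict 5, frames {1,8,6}
5 → fault, evict 1, frames {8,6,5}
6 → hit
5 → hit
Hits: 8.

8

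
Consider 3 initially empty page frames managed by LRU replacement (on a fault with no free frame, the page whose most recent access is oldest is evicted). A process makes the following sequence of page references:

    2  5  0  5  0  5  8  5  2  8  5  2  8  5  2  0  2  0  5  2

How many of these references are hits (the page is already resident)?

2 → fault, frames {2}
5 → fault, frames {2,5}
0 → fault, frames {2,5,0}
5 → hit
0 → hit
5 → hit
8 → fault, evict 2, frames {0,5,8}
5 → hit
2 → fault, evict 0, frames {8,5,2}
8 → hit
5 → hit
2 → hit
8 → hit
5 → hit
2 → hit
0 → fault, evict 8, frames {5,2,0}
2 → hit
0 → hit
5 → hit
2 → hit
Hits: 14.

14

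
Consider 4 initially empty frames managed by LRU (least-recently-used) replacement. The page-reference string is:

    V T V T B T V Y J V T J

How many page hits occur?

V: fault, frames [V]
T: fault, frames [V, T]
V: hit
T: hit
B: fault, frames [V, T, B]
T: hit
V: hit
Y: fault, frames [B, T, V, Y]
J: fault, evict B, frames [T, V, Y, J]
V: hit
T: hit
J: hit
Hits: 7.

7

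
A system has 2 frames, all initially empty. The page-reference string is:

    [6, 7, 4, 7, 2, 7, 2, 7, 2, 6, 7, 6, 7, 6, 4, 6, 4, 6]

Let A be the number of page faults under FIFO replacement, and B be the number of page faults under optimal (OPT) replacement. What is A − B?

1

Under FIFO: F F F . F F . . . F . . . . F . . . → 7 faults.
Under OPT: F F F . F . . . . F . . . . F . . . → 6 faults.
A − B = 7 − 6 = 1.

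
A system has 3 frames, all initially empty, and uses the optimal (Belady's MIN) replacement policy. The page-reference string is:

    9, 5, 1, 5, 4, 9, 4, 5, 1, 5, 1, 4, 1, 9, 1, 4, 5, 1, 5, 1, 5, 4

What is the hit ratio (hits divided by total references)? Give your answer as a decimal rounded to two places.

0.68

9 -> miss, frames (9)
5 -> miss, frames (9 5)
1 -> miss, frames (9 5 1)
5 -> hit
4 -> miss, evict 1, frames (9 5 4)
9 -> hit
4 -> hit
5 -> hit
1 -> miss, evict 9, frames (5 4 1)
5 -> hit
1 -> hit
4 -> hit
1 -> hit
9 -> miss, evict 5, frames (4 1 9)
1 -> hit
4 -> hit
5 -> miss, evict 9, frames (4 1 5)
1 -> hit
5 -> hit
1 -> hit
5 -> hit
4 -> hit
Hits: 15 of 22 references → 15/22 = 0.6818.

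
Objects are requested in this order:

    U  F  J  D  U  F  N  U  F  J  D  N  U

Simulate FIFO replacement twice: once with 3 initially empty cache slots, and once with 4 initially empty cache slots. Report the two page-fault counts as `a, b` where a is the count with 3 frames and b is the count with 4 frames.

10, 11

3 frames: F F F F F F F . . F F . F → 10 faults.
4 frames: F F F F . . F F F F F F F → 11 faults.
11 > 10: adding a frame increased faults — Belady's anomaly.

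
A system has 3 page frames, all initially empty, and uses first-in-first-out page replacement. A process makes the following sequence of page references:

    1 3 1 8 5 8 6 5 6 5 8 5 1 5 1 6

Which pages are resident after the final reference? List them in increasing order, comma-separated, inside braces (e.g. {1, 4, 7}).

{1, 5, 6}

1 -> miss, frames (1)
3 -> miss, frames (1 3)
1 -> hit
8 -> miss, frames (1 3 8)
5 -> miss, evict 1, frames (3 8 5)
8 -> hit
6 -> miss, evict 3, frames (8 5 6)
5 -> hit
6 -> hit
5 -> hit
8 -> hit
5 -> hit
1 -> miss, evict 8, frames (5 6 1)
5 -> hit
1 -> hit
6 -> hit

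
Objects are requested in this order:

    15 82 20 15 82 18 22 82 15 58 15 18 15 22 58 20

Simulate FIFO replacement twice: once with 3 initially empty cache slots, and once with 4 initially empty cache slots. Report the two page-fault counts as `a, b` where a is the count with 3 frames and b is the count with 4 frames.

11, 8

3 frames: F F F . . F F F F F . F . F . F → 11 faults.
4 frames: F F F . . F F . F F . . . . . F → 8 faults.
8 < 11: adding a frame reduced faults, as is typical.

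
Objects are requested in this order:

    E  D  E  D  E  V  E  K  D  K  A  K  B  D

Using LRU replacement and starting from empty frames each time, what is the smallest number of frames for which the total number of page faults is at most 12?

2

f=1: 14 faults
f=2: 8 faults
f=3: 8 faults
f=4: 6 faults
f=5: 6 faults
f=6: 6 faults
Smallest f with faults ≤ 12 is 2.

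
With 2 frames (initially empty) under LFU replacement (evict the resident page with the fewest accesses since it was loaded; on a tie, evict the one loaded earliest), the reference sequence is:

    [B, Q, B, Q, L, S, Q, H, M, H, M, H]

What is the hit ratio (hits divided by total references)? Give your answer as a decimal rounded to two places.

0.25

B -> miss, frames [B]
Q -> miss, frames [B, Q]
B -> hit
Q -> hit
L -> miss, evict B, frames [Q, L]
S -> miss, evict L, frames [Q, S]
Q -> hit
H -> miss, evict S, frames [Q, H]
M -> miss, evict H, frames [Q, M]
H -> miss, evict M, frames [Q, H]
M -> miss, evict H, frames [Q, M]
H -> miss, evict M, frames [Q, H]
Hits: 3 of 12 references → 3/12 = 0.2500.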